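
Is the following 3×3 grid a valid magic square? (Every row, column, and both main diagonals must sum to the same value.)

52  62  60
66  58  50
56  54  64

Yes

Row 1: 52 + 62 + 60 = 174.
Row 2: 66 + 58 + 50 = 174.
Row 3: 56 + 54 + 64 = 174.
Column 1: 52 + 66 + 56 = 174.
Column 2: 62 + 58 + 54 = 174.
Column 3: 60 + 50 + 64 = 174.
Main diagonal: 52 + 58 + 64 = 174.
Anti-diagonal: 60 + 58 + 56 = 174.
All lines sum to 174.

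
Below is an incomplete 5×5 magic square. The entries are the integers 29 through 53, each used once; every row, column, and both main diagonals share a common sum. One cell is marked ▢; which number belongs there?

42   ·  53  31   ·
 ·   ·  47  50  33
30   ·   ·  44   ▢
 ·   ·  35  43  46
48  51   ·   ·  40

52

The entries are 29 through 53, which sum to 1025, so each line sums to 1025/5 = 205.
Using column 4: 31 + 50 + 44 + 43 + ? → (5,4) = 205 − 168 = 37.
The remaining cell in row 5 is (5,3) = 205 − 176 = 29.
Column 3: 53 + 47 + 35 + 29 + ? = 205, so (3,3) = 41.
Main diagonal must total 205; the given cells sum to 166, so (2,2) = 39.
The remaining cell in row 2 is (2,1) = 205 − 169 = 36.
The remaining cell in column 1 is (4,1) = 205 − 156 = 49.
From row 4, 205 − (49 + 35 + 43 + 46) gives (4,2) = 32.
Anti-diagonal: 50 + 41 + 32 + 48 + ? = 205, so (1,5) = 34.
Row 1: 42 + 53 + 31 + 34 + ? = 205, so (1,2) = 45.
Using column 2: 45 + 39 + 32 + 51 + ? → (3,2) = 205 − 167 = 38.
From column 5, 205 − (34 + 33 + 46 + 40) gives (3,5) = 52.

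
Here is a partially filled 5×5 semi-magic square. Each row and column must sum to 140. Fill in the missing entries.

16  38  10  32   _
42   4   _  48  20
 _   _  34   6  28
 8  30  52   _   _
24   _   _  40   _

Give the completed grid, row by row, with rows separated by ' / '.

Row 1 must total 140; the given cells sum to 96, so (1,5) = 44.
Using row 2: 42 + 4 + 48 + 20 + ? → (2,3) = 140 − 114 = 26.
Column 1 needs 140; the known cells sum to 90, so (3,1) = 50.
Column 3 must total 140; the given cells sum to 122, so (5,3) = 18.
Column 4: 32 + 48 + 6 + 40 + ? = 140, so (4,4) = 14.
Row 3: 50 + 34 + 6 + 28 + ? = 140, so (3,2) = 22.
The remaining cell in row 4 is (4,5) = 140 − 104 = 36.
Column 2 needs 140; the known cells sum to 94, so (5,2) = 46.
Column 5 must total 140; the given cells sum to 128, so (5,5) = 12.

16 38 10 32 44 / 42 4 26 48 20 / 50 22 34 6 28 / 8 30 52 14 36 / 24 46 18 40 12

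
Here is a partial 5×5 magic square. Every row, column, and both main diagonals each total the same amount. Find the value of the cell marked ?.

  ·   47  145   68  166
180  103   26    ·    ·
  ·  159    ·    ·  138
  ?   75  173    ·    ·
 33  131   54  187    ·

Column 2 is complete and sums to 515; that is the magic constant.
Row 1: 47 + 145 + 68 + 166 + ? = 515, so (1,1) = 89.
From row 5, 515 − (33 + 131 + 54 + 187) gives (5,5) = 110.
Column 3: 145 + 26 + 173 + 54 + ? = 515, so (3,3) = 117.
From main diagonal, 515 − (89 + 103 + 117 + 110) gives (4,4) = 96.
Anti-diagonal: 166 + 117 + 75 + 33 + ? = 515, so (2,4) = 124.
The remaining cell in row 2 is (2,5) = 515 − 433 = 82.
Using column 4: 68 + 124 + 96 + 187 + ? → (3,4) = 515 − 475 = 40.
Column 5 must total 515; the given cells sum to 496, so (4,5) = 19.
The remaining cell in row 3 is (3,1) = 515 − 454 = 61.
The remaining cell in row 4 is (4,1) = 515 − 363 = 152.

152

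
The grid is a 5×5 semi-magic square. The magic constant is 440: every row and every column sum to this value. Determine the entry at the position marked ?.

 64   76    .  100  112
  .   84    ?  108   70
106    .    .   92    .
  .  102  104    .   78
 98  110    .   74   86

From row 1, 440 − (64 + 76 + 100 + 112) gives (1,3) = 88.
Using row 5: 98 + 110 + 74 + 86 + ? → (5,3) = 440 − 368 = 72.
Column 2 needs 440; the known cells sum to 372, so (3,2) = 68.
Column 4: 100 + 108 + 92 + 74 + ? = 440, so (4,4) = 66.
Using column 5: 112 + 70 + 78 + 86 + ? → (3,5) = 440 − 346 = 94.
The remaining cell in row 3 is (3,3) = 440 − 360 = 80.
From row 4, 440 − (102 + 104 + 66 + 78) gives (4,1) = 90.
Column 1: 64 + 106 + 90 + 98 + ? = 440, so (2,1) = 82.
From column 3, 440 − (88 + 80 + 104 + 72) gives (2,3) = 96.

96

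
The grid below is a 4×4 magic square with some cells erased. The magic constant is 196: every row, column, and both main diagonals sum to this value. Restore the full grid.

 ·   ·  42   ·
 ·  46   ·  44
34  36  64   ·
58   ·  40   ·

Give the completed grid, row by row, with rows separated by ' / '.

Row 3 needs 196; the known cells sum to 134, so (3,4) = 62.
Column 3: 42 + 64 + 40 + ? = 196, so (2,3) = 50.
Anti-diagonal must total 196; the given cells sum to 144, so (1,4) = 52.
Row 2 needs 196; the known cells sum to 140, so (2,1) = 56.
From column 1, 196 − (56 + 34 + 58) gives (1,1) = 48.
The remaining cell in column 4 is (4,4) = 196 − 158 = 38.
The remaining cell in row 1 is (1,2) = 196 − 142 = 54.
The remaining cell in row 4 is (4,2) = 196 − 136 = 60.

48 54 42 52 / 56 46 50 44 / 34 36 64 62 / 58 60 40 38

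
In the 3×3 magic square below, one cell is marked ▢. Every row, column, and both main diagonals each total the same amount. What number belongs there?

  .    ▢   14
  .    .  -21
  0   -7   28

21

Column 3 is complete and sums to 21; that is the magic constant.
From anti-diagonal, 21 − (14 + 0) gives (2,2) = 7.
Row 2 must total 21; the given cells sum to -14, so (2,1) = 35.
From column 1, 21 − (35 + 0) gives (1,1) = -14.
From column 2, 21 − (7 + (-7)) gives (1,2) = 21.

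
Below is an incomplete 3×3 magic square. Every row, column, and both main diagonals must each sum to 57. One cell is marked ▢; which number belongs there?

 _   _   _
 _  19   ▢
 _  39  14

From row 3, 57 − (39 + 14) gives (3,1) = 4.
Column 2 must total 57; the given cells sum to 58, so (1,2) = -1.
Main diagonal: 19 + 14 + ? = 57, so (1,1) = 24.
Using anti-diagonal: 19 + 4 + ? → (1,3) = 57 − 23 = 34.
Column 1 must total 57; the given cells sum to 28, so (2,1) = 29.
The remaining cell in column 3 is (2,3) = 57 − 48 = 9.

9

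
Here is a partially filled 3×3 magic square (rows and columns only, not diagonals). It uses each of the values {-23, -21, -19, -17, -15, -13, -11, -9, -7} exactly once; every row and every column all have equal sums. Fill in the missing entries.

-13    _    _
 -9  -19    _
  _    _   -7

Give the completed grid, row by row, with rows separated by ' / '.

The 9 entries sum to -135, so each line sums to -135/3 = -45.
Row 2: -9 + (-19) + ? = -45, so (2,3) = -17.
The remaining cell in column 1 is (3,1) = -45 − (-22) = -23.
Column 3 needs -45; the known cells sum to -24, so (1,3) = -21.
Using row 1: -13 + (-21) + ? → (1,2) = -45 − (-34) = -11.
Row 3 needs -45; the known cells sum to -30, so (3,2) = -15.

-13 -11 -21 / -9 -19 -17 / -23 -15 -7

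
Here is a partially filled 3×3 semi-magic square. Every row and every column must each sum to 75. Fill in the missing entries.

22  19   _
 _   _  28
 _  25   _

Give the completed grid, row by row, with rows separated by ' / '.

22 19 34 / 16 31 28 / 37 25 13

From row 1, 75 − (22 + 19) gives (1,3) = 34.
Using column 2: 19 + 25 + ? → (2,2) = 75 − 44 = 31.
Column 3: 34 + 28 + ? = 75, so (3,3) = 13.
The remaining cell in row 2 is (2,1) = 75 − 59 = 16.
Row 3: 25 + 13 + ? = 75, so (3,1) = 37.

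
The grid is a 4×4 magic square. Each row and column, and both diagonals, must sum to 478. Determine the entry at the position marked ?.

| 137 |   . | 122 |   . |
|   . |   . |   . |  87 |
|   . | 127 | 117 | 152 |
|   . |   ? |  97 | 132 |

Using row 3: 127 + 117 + 152 + ? → (3,1) = 478 − 396 = 82.
The remaining cell in column 3 is (2,3) = 478 − 336 = 142.
Column 4 must total 478; the given cells sum to 371, so (1,4) = 107.
Main diagonal needs 478; the known cells sum to 386, so (2,2) = 92.
Anti-diagonal: 107 + 142 + 127 + ? = 478, so (4,1) = 102.
Row 1: 137 + 122 + 107 + ? = 478, so (1,2) = 112.
Row 2: 92 + 142 + 87 + ? = 478, so (2,1) = 157.
Using row 4: 102 + 97 + 132 + ? → (4,2) = 478 − 331 = 147.

147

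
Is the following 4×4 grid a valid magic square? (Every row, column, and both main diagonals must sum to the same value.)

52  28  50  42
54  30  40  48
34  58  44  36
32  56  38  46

Yes

Row 1: 52 + 28 + 50 + 42 = 172.
Row 2: 54 + 30 + 40 + 48 = 172.
Row 3: 34 + 58 + 44 + 36 = 172.
Row 4: 32 + 56 + 38 + 46 = 172.
Column 1: 52 + 54 + 34 + 32 = 172.
Column 2: 28 + 30 + 58 + 56 = 172.
Column 3: 50 + 40 + 44 + 38 = 172.
Column 4: 42 + 48 + 36 + 46 = 172.
Main diagonal: 52 + 30 + 44 + 46 = 172.
Anti-diagonal: 42 + 40 + 58 + 32 = 172.
All lines sum to 172.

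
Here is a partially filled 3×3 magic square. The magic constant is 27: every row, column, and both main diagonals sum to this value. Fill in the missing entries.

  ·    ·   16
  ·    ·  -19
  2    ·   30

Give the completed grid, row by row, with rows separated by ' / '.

-12 23 16 / 37 9 -19 / 2 -5 30

Using row 3: 2 + 30 + ? → (3,2) = 27 − 32 = -5.
Anti-diagonal must total 27; the given cells sum to 18, so (2,2) = 9.
Row 2 must total 27; the given cells sum to -10, so (2,1) = 37.
Column 1 must total 27; the given cells sum to 39, so (1,1) = -12.
The remaining cell in column 2 is (1,2) = 27 − 4 = 23.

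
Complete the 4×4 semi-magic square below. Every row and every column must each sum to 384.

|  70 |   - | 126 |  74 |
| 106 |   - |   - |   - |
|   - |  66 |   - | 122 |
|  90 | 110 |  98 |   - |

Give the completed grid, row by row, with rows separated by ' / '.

The remaining cell in row 1 is (1,2) = 384 − 270 = 114.
From row 4, 384 − (90 + 110 + 98) gives (4,4) = 86.
Column 1 must total 384; the given cells sum to 266, so (3,1) = 118.
Column 2: 114 + 66 + 110 + ? = 384, so (2,2) = 94.
Column 4: 74 + 122 + 86 + ? = 384, so (2,4) = 102.
The remaining cell in row 2 is (2,3) = 384 − 302 = 82.
Row 3: 118 + 66 + 122 + ? = 384, so (3,3) = 78.

70 114 126 74 / 106 94 82 102 / 118 66 78 122 / 90 110 98 86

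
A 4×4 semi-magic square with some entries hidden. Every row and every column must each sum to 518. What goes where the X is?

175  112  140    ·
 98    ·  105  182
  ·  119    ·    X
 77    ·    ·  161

84

The remaining cell in row 1 is (1,4) = 518 − 427 = 91.
From row 2, 518 − (98 + 105 + 182) gives (2,2) = 133.
The remaining cell in column 1 is (3,1) = 518 − 350 = 168.
From column 2, 518 − (112 + 133 + 119) gives (4,2) = 154.
Column 4 needs 518; the known cells sum to 434, so (3,4) = 84.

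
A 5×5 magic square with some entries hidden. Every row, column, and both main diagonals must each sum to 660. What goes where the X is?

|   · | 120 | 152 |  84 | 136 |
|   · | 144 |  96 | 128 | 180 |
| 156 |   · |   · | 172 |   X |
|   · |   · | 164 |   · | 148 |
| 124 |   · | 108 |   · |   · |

104

Row 1: 120 + 152 + 84 + 136 + ? = 660, so (1,1) = 168.
Row 2 needs 660; the known cells sum to 548, so (2,1) = 112.
Column 1 needs 660; the known cells sum to 560, so (4,1) = 100.
Column 3: 152 + 96 + 164 + 108 + ? = 660, so (3,3) = 140.
Anti-diagonal must total 660; the given cells sum to 528, so (4,2) = 132.
The remaining cell in row 4 is (4,4) = 660 − 544 = 116.
Column 4 must total 660; the given cells sum to 500, so (5,4) = 160.
The remaining cell in main diagonal is (5,5) = 660 − 568 = 92.
Row 5: 124 + 108 + 160 + 92 + ? = 660, so (5,2) = 176.
From column 2, 660 − (120 + 144 + 132 + 176) gives (3,2) = 88.
From column 5, 660 − (136 + 180 + 148 + 92) gives (3,5) = 104.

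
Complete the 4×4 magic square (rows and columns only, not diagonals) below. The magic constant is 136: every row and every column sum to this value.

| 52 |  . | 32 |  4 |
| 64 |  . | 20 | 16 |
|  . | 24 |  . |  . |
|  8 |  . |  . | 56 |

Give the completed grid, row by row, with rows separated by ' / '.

52 48 32 4 / 64 36 20 16 / 12 24 40 60 / 8 28 44 56

From row 1, 136 − (52 + 32 + 4) gives (1,2) = 48.
The remaining cell in row 2 is (2,2) = 136 − 100 = 36.
From column 1, 136 − (52 + 64 + 8) gives (3,1) = 12.
Column 2 needs 136; the known cells sum to 108, so (4,2) = 28.
Column 4 needs 136; the known cells sum to 76, so (3,4) = 60.
Row 3 needs 136; the known cells sum to 96, so (3,3) = 40.
Using row 4: 8 + 28 + 56 + ? → (4,3) = 136 − 92 = 44.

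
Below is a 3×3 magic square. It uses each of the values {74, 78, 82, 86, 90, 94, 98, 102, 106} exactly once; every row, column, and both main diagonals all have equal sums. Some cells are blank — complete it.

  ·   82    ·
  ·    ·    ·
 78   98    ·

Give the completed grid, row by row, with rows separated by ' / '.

86 82 102 / 106 90 74 / 78 98 94

The 9 entries sum to 810, so each line sums to 810/3 = 270.
Row 3 must total 270; the given cells sum to 176, so (3,3) = 94.
Column 2: 82 + 98 + ? = 270, so (2,2) = 90.
Main diagonal: 90 + 94 + ? = 270, so (1,1) = 86.
Anti-diagonal needs 270; the known cells sum to 168, so (1,3) = 102.
From column 1, 270 − (86 + 78) gives (2,1) = 106.
Column 3 needs 270; the known cells sum to 196, so (2,3) = 74.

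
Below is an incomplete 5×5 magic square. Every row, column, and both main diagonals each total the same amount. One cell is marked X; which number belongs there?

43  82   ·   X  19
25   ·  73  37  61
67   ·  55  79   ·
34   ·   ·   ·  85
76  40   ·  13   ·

70

Column 1 is complete and sums to 245; that is the magic constant.
Row 2 must total 245; the given cells sum to 196, so (2,2) = 49.
Anti-diagonal must total 245; the given cells sum to 187, so (4,2) = 58.
Using column 2: 82 + 49 + 58 + 40 + ? → (3,2) = 245 − 229 = 16.
Row 3: 67 + 16 + 55 + 79 + ? = 245, so (3,5) = 28.
The remaining cell in column 5 is (5,5) = 245 − 193 = 52.
Main diagonal needs 245; the known cells sum to 199, so (4,4) = 46.
Row 4 needs 245; the known cells sum to 223, so (4,3) = 22.
Row 5: 76 + 40 + 13 + 52 + ? = 245, so (5,3) = 64.
From column 3, 245 − (73 + 55 + 22 + 64) gives (1,3) = 31.
Column 4 needs 245; the known cells sum to 175, so (1,4) = 70.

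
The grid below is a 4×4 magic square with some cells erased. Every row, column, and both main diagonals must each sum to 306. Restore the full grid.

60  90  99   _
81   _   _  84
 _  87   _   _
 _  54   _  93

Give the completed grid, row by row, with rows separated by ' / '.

60 90 99 57 / 81 75 66 84 / 69 87 78 72 / 96 54 63 93

Row 1: 60 + 90 + 99 + ? = 306, so (1,4) = 57.
Column 2 must total 306; the given cells sum to 231, so (2,2) = 75.
From column 4, 306 − (57 + 84 + 93) gives (3,4) = 72.
Using main diagonal: 60 + 75 + 93 + ? → (3,3) = 306 − 228 = 78.
The remaining cell in row 2 is (2,3) = 306 − 240 = 66.
Row 3 needs 306; the known cells sum to 237, so (3,1) = 69.
Column 1 must total 306; the given cells sum to 210, so (4,1) = 96.
Column 3 needs 306; the known cells sum to 243, so (4,3) = 63.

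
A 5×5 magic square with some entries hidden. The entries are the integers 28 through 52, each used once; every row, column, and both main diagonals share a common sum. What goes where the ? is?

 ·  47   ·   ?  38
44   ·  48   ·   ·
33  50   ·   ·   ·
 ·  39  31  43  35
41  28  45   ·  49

The entries are 28 through 52, which sum to 1000, so each line sums to 1000/5 = 200.
Using row 4: 39 + 31 + 43 + 35 + ? → (4,1) = 200 − 148 = 52.
The remaining cell in row 5 is (5,4) = 200 − 163 = 37.
The remaining cell in column 1 is (1,1) = 200 − 170 = 30.
Column 2 needs 200; the known cells sum to 164, so (2,2) = 36.
Main diagonal: 30 + 36 + 43 + 49 + ? = 200, so (3,3) = 42.
Using anti-diagonal: 38 + 42 + 39 + 41 + ? → (2,4) = 200 − 160 = 40.
Row 2: 44 + 36 + 48 + 40 + ? = 200, so (2,5) = 32.
Column 3: 48 + 42 + 31 + 45 + ? = 200, so (1,3) = 34.
Using column 5: 38 + 32 + 35 + 49 + ? → (3,5) = 200 − 154 = 46.
Using row 1: 30 + 47 + 34 + 38 + ? → (1,4) = 200 − 149 = 51.

51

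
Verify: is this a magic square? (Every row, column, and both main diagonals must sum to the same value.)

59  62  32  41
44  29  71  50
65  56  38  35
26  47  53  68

Row 1: 59 + 62 + 32 + 41 = 194.
Row 2: 44 + 29 + 71 + 50 = 194.
Row 3: 65 + 56 + 38 + 35 = 194.
Row 4: 26 + 47 + 53 + 68 = 194.
Column 1: 59 + 44 + 65 + 26 = 194.
Column 2: 62 + 29 + 56 + 47 = 194.
Column 3: 32 + 71 + 38 + 53 = 194.
Column 4: 41 + 50 + 35 + 68 = 194.
Main diagonal: 59 + 29 + 38 + 68 = 194.
Anti-diagonal: 41 + 71 + 56 + 26 = 194.
All lines sum to 194.

Yes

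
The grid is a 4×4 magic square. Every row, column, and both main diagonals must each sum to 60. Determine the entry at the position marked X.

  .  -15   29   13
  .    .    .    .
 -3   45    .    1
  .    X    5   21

Row 1: -15 + 29 + 13 + ? = 60, so (1,1) = 33.
Row 3: -3 + 45 + 1 + ? = 60, so (3,3) = 17.
The remaining cell in column 3 is (2,3) = 60 − 51 = 9.
Column 4 must total 60; the given cells sum to 35, so (2,4) = 25.
Using main diagonal: 33 + 17 + 21 + ? → (2,2) = 60 − 71 = -11.
Anti-diagonal needs 60; the known cells sum to 67, so (4,1) = -7.
Using row 2: -11 + 9 + 25 + ? → (2,1) = 60 − 23 = 37.
Row 4 must total 60; the given cells sum to 19, so (4,2) = 41.

41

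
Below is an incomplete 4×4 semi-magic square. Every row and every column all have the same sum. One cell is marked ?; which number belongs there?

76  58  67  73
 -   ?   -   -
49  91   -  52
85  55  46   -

70

Row 1 is complete and sums to 274; that is the magic constant.
Row 3 must total 274; the given cells sum to 192, so (3,3) = 82.
From row 4, 274 − (85 + 55 + 46) gives (4,4) = 88.
Using column 1: 76 + 49 + 85 + ? → (2,1) = 274 − 210 = 64.
The remaining cell in column 2 is (2,2) = 274 − 204 = 70.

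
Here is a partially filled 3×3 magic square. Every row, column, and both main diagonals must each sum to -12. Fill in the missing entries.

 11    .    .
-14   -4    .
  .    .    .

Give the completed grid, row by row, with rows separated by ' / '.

11 -24 1 / -14 -4 6 / -9 16 -19

Row 2 must total -12; the given cells sum to -18, so (2,3) = 6.
Using column 1: 11 + (-14) + ? → (3,1) = -12 − (-3) = -9.
Using main diagonal: 11 + (-4) + ? → (3,3) = -12 − 7 = -19.
Anti-diagonal needs -12; the known cells sum to -13, so (1,3) = 1.
From row 1, -12 − (11 + 1) gives (1,2) = -24.
Row 3: -9 + (-19) + ? = -12, so (3,2) = 16.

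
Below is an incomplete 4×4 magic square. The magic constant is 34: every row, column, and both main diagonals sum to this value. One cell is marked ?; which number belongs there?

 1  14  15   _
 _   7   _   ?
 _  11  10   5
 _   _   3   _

9

The remaining cell in row 1 is (1,4) = 34 − 30 = 4.
Row 3 needs 34; the known cells sum to 26, so (3,1) = 8.
Using column 2: 14 + 7 + 11 + ? → (4,2) = 34 − 32 = 2.
The remaining cell in column 3 is (2,3) = 34 − 28 = 6.
The remaining cell in main diagonal is (4,4) = 34 − 18 = 16.
From anti-diagonal, 34 − (4 + 6 + 11) gives (4,1) = 13.
The remaining cell in column 1 is (2,1) = 34 − 22 = 12.
Column 4: 4 + 5 + 16 + ? = 34, so (2,4) = 9.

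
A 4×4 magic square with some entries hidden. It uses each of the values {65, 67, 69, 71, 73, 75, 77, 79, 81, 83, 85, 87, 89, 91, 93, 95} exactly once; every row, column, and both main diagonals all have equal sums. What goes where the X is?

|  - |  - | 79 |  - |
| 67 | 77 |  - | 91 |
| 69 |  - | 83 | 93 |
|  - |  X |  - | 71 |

81

The 16 entries sum to 1280, so each line sums to 1280/4 = 320.
The remaining cell in row 2 is (2,3) = 320 − 235 = 85.
The remaining cell in row 3 is (3,2) = 320 − 245 = 75.
Using column 3: 79 + 85 + 83 + ? → (4,3) = 320 − 247 = 73.
Column 4 needs 320; the known cells sum to 255, so (1,4) = 65.
The remaining cell in main diagonal is (1,1) = 320 − 231 = 89.
From anti-diagonal, 320 − (65 + 85 + 75) gives (4,1) = 95.
Row 1 must total 320; the given cells sum to 233, so (1,2) = 87.
Row 4 needs 320; the known cells sum to 239, so (4,2) = 81.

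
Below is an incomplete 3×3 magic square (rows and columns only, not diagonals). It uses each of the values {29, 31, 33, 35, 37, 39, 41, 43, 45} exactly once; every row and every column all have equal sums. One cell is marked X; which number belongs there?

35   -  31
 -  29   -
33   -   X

The 9 entries sum to 333, so each line sums to 333/3 = 111.
Using row 1: 35 + 31 + ? → (1,2) = 111 − 66 = 45.
Column 1 needs 111; the known cells sum to 68, so (2,1) = 43.
Column 2: 45 + 29 + ? = 111, so (3,2) = 37.
Using row 2: 43 + 29 + ? → (2,3) = 111 − 72 = 39.
Row 3: 33 + 37 + ? = 111, so (3,3) = 41.

41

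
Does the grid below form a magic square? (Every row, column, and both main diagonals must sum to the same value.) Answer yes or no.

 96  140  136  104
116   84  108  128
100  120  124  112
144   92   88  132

Row 1: 96 + 140 + 136 + 104 = 476.
Row 2: 116 + 84 + 108 + 128 = 436.
Row 3: 100 + 120 + 124 + 112 = 456.
Row 4: 144 + 92 + 88 + 132 = 456.
Column 1: 96 + 116 + 100 + 144 = 456.
Column 2: 140 + 84 + 120 + 92 = 436.
Column 3: 136 + 108 + 124 + 88 = 456.
Column 4: 104 + 128 + 112 + 132 = 476.
Main diagonal: 96 + 84 + 124 + 132 = 436.
Anti-diagonal: 104 + 108 + 120 + 144 = 476.

No — column 3 sums to 456 but column 4 sums to 476.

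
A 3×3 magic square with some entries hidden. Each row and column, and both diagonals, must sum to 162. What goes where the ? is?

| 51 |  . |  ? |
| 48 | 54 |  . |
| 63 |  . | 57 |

45

Using row 2: 48 + 54 + ? → (2,3) = 162 − 102 = 60.
Row 3 needs 162; the known cells sum to 120, so (3,2) = 42.
Column 2 must total 162; the given cells sum to 96, so (1,2) = 66.
Column 3 must total 162; the given cells sum to 117, so (1,3) = 45.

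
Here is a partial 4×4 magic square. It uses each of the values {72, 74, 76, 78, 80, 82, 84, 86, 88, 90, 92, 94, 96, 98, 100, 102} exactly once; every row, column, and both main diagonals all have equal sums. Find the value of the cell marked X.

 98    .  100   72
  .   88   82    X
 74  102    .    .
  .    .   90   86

94

The 16 entries sum to 1392, so each line sums to 1392/4 = 348.
Using row 1: 98 + 100 + 72 + ? → (1,2) = 348 − 270 = 78.
The remaining cell in column 2 is (4,2) = 348 − 268 = 80.
Column 3: 100 + 82 + 90 + ? = 348, so (3,3) = 76.
Anti-diagonal needs 348; the known cells sum to 256, so (4,1) = 92.
From row 3, 348 − (74 + 102 + 76) gives (3,4) = 96.
Column 1 must total 348; the given cells sum to 264, so (2,1) = 84.
Using column 4: 72 + 96 + 86 + ? → (2,4) = 348 − 254 = 94.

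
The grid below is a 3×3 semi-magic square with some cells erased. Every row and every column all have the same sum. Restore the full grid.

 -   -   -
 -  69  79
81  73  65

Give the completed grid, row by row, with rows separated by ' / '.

67 77 75 / 71 69 79 / 81 73 65

Row 3 is already complete: 81 + 73 + 65 = 219, so that is the magic constant.
Using row 2: 69 + 79 + ? → (2,1) = 219 − 148 = 71.
Column 1 needs 219; the known cells sum to 152, so (1,1) = 67.
From column 2, 219 − (69 + 73) gives (1,2) = 77.
The remaining cell in column 3 is (1,3) = 219 − 144 = 75.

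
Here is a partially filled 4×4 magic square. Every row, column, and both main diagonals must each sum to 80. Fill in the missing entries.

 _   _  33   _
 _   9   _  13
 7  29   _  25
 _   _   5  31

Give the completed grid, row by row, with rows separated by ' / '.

The remaining cell in row 3 is (3,3) = 80 − 61 = 19.
Using column 3: 33 + 19 + 5 + ? → (2,3) = 80 − 57 = 23.
Column 4 needs 80; the known cells sum to 69, so (1,4) = 11.
Main diagonal needs 80; the known cells sum to 59, so (1,1) = 21.
From anti-diagonal, 80 − (11 + 23 + 29) gives (4,1) = 17.
Row 1 needs 80; the known cells sum to 65, so (1,2) = 15.
From row 2, 80 − (9 + 23 + 13) gives (2,1) = 35.
Row 4: 17 + 5 + 31 + ? = 80, so (4,2) = 27.

21 15 33 11 / 35 9 23 13 / 7 29 19 25 / 17 27 5 31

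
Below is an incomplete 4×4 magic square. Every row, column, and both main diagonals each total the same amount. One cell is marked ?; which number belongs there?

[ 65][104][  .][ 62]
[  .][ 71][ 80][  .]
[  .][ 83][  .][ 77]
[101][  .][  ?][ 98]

59

Anti-diagonal is complete and sums to 326; that is the magic constant.
The remaining cell in row 1 is (1,3) = 326 − 231 = 95.
From column 2, 326 − (104 + 71 + 83) gives (4,2) = 68.
Column 4: 62 + 77 + 98 + ? = 326, so (2,4) = 89.
Main diagonal: 65 + 71 + 98 + ? = 326, so (3,3) = 92.
From row 2, 326 − (71 + 80 + 89) gives (2,1) = 86.
Row 3 must total 326; the given cells sum to 252, so (3,1) = 74.
Using row 4: 101 + 68 + 98 + ? → (4,3) = 326 − 267 = 59.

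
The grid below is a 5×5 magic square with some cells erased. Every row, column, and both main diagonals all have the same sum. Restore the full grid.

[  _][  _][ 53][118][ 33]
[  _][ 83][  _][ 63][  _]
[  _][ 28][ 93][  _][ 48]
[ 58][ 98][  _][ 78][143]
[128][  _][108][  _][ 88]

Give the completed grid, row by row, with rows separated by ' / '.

73 138 53 118 33 / 43 83 123 63 103 / 113 28 93 133 48 / 58 98 38 78 143 / 128 68 108 23 88

Anti-diagonal is already complete: 33 + 63 + 93 + 98 + 128 = 415, so that is the magic constant.
Row 4 must total 415; the given cells sum to 377, so (4,3) = 38.
Column 3 must total 415; the given cells sum to 292, so (2,3) = 123.
Column 5 must total 415; the given cells sum to 312, so (2,5) = 103.
Main diagonal: 83 + 93 + 78 + 88 + ? = 415, so (1,1) = 73.
From row 1, 415 − (73 + 53 + 118 + 33) gives (1,2) = 138.
From row 2, 415 − (83 + 123 + 63 + 103) gives (2,1) = 43.
From column 1, 415 − (73 + 43 + 58 + 128) gives (3,1) = 113.
Column 2 must total 415; the given cells sum to 347, so (5,2) = 68.
Row 3 needs 415; the known cells sum to 282, so (3,4) = 133.
Using row 5: 128 + 68 + 108 + 88 + ? → (5,4) = 415 − 392 = 23.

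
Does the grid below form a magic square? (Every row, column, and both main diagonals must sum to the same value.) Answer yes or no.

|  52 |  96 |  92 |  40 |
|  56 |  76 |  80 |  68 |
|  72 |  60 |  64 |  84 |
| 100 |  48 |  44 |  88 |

Row 1: 52 + 96 + 92 + 40 = 280.
Row 2: 56 + 76 + 80 + 68 = 280.
Row 3: 72 + 60 + 64 + 84 = 280.
Row 4: 100 + 48 + 44 + 88 = 280.
Column 1: 52 + 56 + 72 + 100 = 280.
Column 2: 96 + 76 + 60 + 48 = 280.
Column 3: 92 + 80 + 64 + 44 = 280.
Column 4: 40 + 68 + 84 + 88 = 280.
Main diagonal: 52 + 76 + 64 + 88 = 280.
Anti-diagonal: 40 + 80 + 60 + 100 = 280.
All lines sum to 280.

Yes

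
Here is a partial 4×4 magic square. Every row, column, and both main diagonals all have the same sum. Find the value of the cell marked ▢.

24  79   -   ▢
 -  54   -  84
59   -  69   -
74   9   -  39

Main diagonal is complete and sums to 186; that is the magic constant.
Using row 4: 74 + 9 + 39 + ? → (4,3) = 186 − 122 = 64.
From column 1, 186 − (24 + 59 + 74) gives (2,1) = 29.
The remaining cell in column 2 is (3,2) = 186 − 142 = 44.
The remaining cell in row 2 is (2,3) = 186 − 167 = 19.
The remaining cell in row 3 is (3,4) = 186 − 172 = 14.
The remaining cell in column 3 is (1,3) = 186 − 152 = 34.
Column 4 needs 186; the known cells sum to 137, so (1,4) = 49.

49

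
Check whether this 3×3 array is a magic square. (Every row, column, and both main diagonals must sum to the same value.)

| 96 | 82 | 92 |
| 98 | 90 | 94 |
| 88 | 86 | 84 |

No — column 2 sums to 258 but row 2 sums to 282.

Row 1: 96 + 82 + 92 = 270.
Row 2: 98 + 90 + 94 = 282.
Row 3: 88 + 86 + 84 = 258.
Column 1: 96 + 98 + 88 = 282.
Column 2: 82 + 90 + 86 = 258.
Column 3: 92 + 94 + 84 = 270.
Main diagonal: 96 + 90 + 84 = 270.
Anti-diagonal: 92 + 90 + 88 = 270.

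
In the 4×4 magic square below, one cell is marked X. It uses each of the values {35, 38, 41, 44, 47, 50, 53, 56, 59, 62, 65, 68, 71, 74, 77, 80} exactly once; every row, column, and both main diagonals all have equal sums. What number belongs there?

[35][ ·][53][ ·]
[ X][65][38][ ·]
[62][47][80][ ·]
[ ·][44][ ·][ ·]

56

The 16 entries sum to 920, so each line sums to 920/4 = 230.
From row 3, 230 − (62 + 47 + 80) gives (3,4) = 41.
The remaining cell in column 2 is (1,2) = 230 − 156 = 74.
Column 3 needs 230; the known cells sum to 171, so (4,3) = 59.
Main diagonal needs 230; the known cells sum to 180, so (4,4) = 50.
Row 1: 35 + 74 + 53 + ? = 230, so (1,4) = 68.
Row 4 must total 230; the given cells sum to 153, so (4,1) = 77.
Column 1 needs 230; the known cells sum to 174, so (2,1) = 56.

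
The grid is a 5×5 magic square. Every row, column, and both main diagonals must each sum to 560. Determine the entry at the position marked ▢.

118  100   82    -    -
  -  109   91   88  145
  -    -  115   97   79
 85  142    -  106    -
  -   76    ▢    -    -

148

Row 2 needs 560; the known cells sum to 433, so (2,1) = 127.
Column 2: 100 + 109 + 142 + 76 + ? = 560, so (3,2) = 133.
From main diagonal, 560 − (118 + 109 + 115 + 106) gives (5,5) = 112.
Using row 3: 133 + 115 + 97 + 79 + ? → (3,1) = 560 − 424 = 136.
Column 1 needs 560; the known cells sum to 466, so (5,1) = 94.
Anti-diagonal: 88 + 115 + 142 + 94 + ? = 560, so (1,5) = 121.
Row 1: 118 + 100 + 82 + 121 + ? = 560, so (1,4) = 139.
Using column 4: 139 + 88 + 97 + 106 + ? → (5,4) = 560 − 430 = 130.
Column 5 must total 560; the given cells sum to 457, so (4,5) = 103.
Using row 4: 85 + 142 + 106 + 103 + ? → (4,3) = 560 − 436 = 124.
From row 5, 560 − (94 + 76 + 130 + 112) gives (5,3) = 148.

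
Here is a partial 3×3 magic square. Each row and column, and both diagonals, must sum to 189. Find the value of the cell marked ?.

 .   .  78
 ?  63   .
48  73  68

Column 2: 63 + 73 + ? = 189, so (1,2) = 53.
Using column 3: 78 + 68 + ? → (2,3) = 189 − 146 = 43.
Using main diagonal: 63 + 68 + ? → (1,1) = 189 − 131 = 58.
The remaining cell in row 2 is (2,1) = 189 − 106 = 83.

83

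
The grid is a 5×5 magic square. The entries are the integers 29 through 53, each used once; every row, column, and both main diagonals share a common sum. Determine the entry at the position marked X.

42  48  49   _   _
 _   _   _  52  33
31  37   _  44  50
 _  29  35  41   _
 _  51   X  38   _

The entries are 29 through 53, which sum to 1025, so each line sums to 1025/5 = 205.
Row 3 must total 205; the given cells sum to 162, so (3,3) = 43.
The remaining cell in column 2 is (2,2) = 205 − 165 = 40.
Column 4 must total 205; the given cells sum to 175, so (1,4) = 30.
Using main diagonal: 42 + 40 + 43 + 41 + ? → (5,5) = 205 − 166 = 39.
Using row 1: 42 + 48 + 49 + 30 + ? → (1,5) = 205 − 169 = 36.
Using column 5: 36 + 33 + 50 + 39 + ? → (4,5) = 205 − 158 = 47.
The remaining cell in anti-diagonal is (5,1) = 205 − 160 = 45.
Using row 4: 29 + 35 + 41 + 47 + ? → (4,1) = 205 − 152 = 53.
Row 5: 45 + 51 + 38 + 39 + ? = 205, so (5,3) = 32.

32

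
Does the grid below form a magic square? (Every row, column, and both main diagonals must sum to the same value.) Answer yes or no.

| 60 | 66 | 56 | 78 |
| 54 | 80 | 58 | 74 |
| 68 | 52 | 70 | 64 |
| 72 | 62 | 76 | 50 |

Row 1: 60 + 66 + 56 + 78 = 260.
Row 2: 54 + 80 + 58 + 74 = 266.
Row 3: 68 + 52 + 70 + 64 = 254.
Row 4: 72 + 62 + 76 + 50 = 260.
Column 1: 60 + 54 + 68 + 72 = 254.
Column 2: 66 + 80 + 52 + 62 = 260.
Column 3: 56 + 58 + 70 + 76 = 260.
Column 4: 78 + 74 + 64 + 50 = 266.
Main diagonal: 60 + 80 + 70 + 50 = 260.
Anti-diagonal: 78 + 58 + 52 + 72 = 260.

No — column 4 sums to 266 but main diagonal sums to 260.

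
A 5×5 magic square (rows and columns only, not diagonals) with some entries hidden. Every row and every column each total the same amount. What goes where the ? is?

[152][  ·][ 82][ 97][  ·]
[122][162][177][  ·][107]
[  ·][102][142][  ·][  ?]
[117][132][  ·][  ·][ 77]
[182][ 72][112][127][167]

172

Row 5 is complete and sums to 660; that is the magic constant.
The remaining cell in row 2 is (2,4) = 660 − 568 = 92.
The remaining cell in column 1 is (3,1) = 660 − 573 = 87.
From column 2, 660 − (162 + 102 + 132 + 72) gives (1,2) = 192.
Column 3 must total 660; the given cells sum to 513, so (4,3) = 147.
Row 1 must total 660; the given cells sum to 523, so (1,5) = 137.
Using row 4: 117 + 132 + 147 + 77 + ? → (4,4) = 660 − 473 = 187.
Column 4 needs 660; the known cells sum to 503, so (3,4) = 157.
Using column 5: 137 + 107 + 77 + 167 + ? → (3,5) = 660 − 488 = 172.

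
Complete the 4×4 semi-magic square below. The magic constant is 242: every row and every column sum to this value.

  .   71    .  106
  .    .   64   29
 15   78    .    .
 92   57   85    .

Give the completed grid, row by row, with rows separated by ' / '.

The remaining cell in row 4 is (4,4) = 242 − 234 = 8.
The remaining cell in column 2 is (2,2) = 242 − 206 = 36.
Column 4: 106 + 29 + 8 + ? = 242, so (3,4) = 99.
The remaining cell in row 2 is (2,1) = 242 − 129 = 113.
Row 3 needs 242; the known cells sum to 192, so (3,3) = 50.
The remaining cell in column 1 is (1,1) = 242 − 220 = 22.
Column 3 must total 242; the given cells sum to 199, so (1,3) = 43.

22 71 43 106 / 113 36 64 29 / 15 78 50 99 / 92 57 85 8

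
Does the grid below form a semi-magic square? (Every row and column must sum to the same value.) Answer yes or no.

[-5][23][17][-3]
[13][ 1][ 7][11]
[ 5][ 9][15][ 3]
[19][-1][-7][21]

Yes

Row 1: -5 + 23 + 17 + (-3) = 32.
Row 2: 13 + 1 + 7 + 11 = 32.
Row 3: 5 + 9 + 15 + 3 = 32.
Row 4: 19 + (-1) + (-7) + 21 = 32.
Column 1: -5 + 13 + 5 + 19 = 32.
Column 2: 23 + 1 + 9 + (-1) = 32.
Column 3: 17 + 7 + 15 + (-7) = 32.
Column 4: -3 + 11 + 3 + 21 = 32.
All lines sum to 32.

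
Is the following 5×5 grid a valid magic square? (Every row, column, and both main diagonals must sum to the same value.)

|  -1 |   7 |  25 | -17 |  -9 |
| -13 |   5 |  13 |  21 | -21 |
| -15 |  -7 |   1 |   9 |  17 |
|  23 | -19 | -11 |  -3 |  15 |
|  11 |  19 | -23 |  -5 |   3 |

Yes

Row 1: -1 + 7 + 25 + (-17) + (-9) = 5.
Row 2: -13 + 5 + 13 + 21 + (-21) = 5.
Row 3: -15 + (-7) + 1 + 9 + 17 = 5.
Row 4: 23 + (-19) + (-11) + (-3) + 15 = 5.
Row 5: 11 + 19 + (-23) + (-5) + 3 = 5.
Column 1: -1 + (-13) + (-15) + 23 + 11 = 5.
Column 2: 7 + 5 + (-7) + (-19) + 19 = 5.
Column 3: 25 + 13 + 1 + (-11) + (-23) = 5.
Column 4: -17 + 21 + 9 + (-3) + (-5) = 5.
Column 5: -9 + (-21) + 17 + 15 + 3 = 5.
Main diagonal: -1 + 5 + 1 + (-3) + 3 = 5.
Anti-diagonal: -9 + 21 + 1 + (-19) + 11 = 5.
All lines sum to 5.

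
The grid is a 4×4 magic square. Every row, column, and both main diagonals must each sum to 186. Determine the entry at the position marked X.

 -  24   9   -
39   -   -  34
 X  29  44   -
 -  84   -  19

59

From column 2, 186 − (24 + 29 + 84) gives (2,2) = 49.
Main diagonal needs 186; the known cells sum to 112, so (1,1) = 74.
From row 1, 186 − (74 + 24 + 9) gives (1,4) = 79.
Row 2: 39 + 49 + 34 + ? = 186, so (2,3) = 64.
Column 3: 9 + 64 + 44 + ? = 186, so (4,3) = 69.
Using column 4: 79 + 34 + 19 + ? → (3,4) = 186 − 132 = 54.
Anti-diagonal: 79 + 64 + 29 + ? = 186, so (4,1) = 14.
Row 3: 29 + 44 + 54 + ? = 186, so (3,1) = 59.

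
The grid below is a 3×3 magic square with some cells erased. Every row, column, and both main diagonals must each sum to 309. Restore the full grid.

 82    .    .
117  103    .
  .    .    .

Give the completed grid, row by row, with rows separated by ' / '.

82 131 96 / 117 103 89 / 110 75 124

The remaining cell in row 2 is (2,3) = 309 − 220 = 89.
Column 1: 82 + 117 + ? = 309, so (3,1) = 110.
Main diagonal: 82 + 103 + ? = 309, so (3,3) = 124.
From anti-diagonal, 309 − (103 + 110) gives (1,3) = 96.
The remaining cell in row 1 is (1,2) = 309 − 178 = 131.
Row 3: 110 + 124 + ? = 309, so (3,2) = 75.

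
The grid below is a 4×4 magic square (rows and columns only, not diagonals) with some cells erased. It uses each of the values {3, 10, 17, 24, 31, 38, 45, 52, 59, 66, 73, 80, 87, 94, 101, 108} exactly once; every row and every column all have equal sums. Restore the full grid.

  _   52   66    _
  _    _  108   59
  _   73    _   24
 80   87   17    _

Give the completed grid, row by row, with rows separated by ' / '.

The 16 entries sum to 888, so each line sums to 888/4 = 222.
Using row 4: 80 + 87 + 17 + ? → (4,4) = 222 − 184 = 38.
Using column 2: 52 + 73 + 87 + ? → (2,2) = 222 − 212 = 10.
Column 3 must total 222; the given cells sum to 191, so (3,3) = 31.
From column 4, 222 − (59 + 24 + 38) gives (1,4) = 101.
Using row 1: 52 + 66 + 101 + ? → (1,1) = 222 − 219 = 3.
Using row 2: 10 + 108 + 59 + ? → (2,1) = 222 − 177 = 45.
Row 3 must total 222; the given cells sum to 128, so (3,1) = 94.

3 52 66 101 / 45 10 108 59 / 94 73 31 24 / 80 87 17 38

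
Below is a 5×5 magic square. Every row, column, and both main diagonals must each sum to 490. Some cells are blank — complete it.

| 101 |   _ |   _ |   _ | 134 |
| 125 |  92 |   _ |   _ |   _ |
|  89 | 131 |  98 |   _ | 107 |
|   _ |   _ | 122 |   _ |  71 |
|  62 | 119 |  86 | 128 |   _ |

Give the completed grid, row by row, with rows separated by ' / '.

101 68 110 77 134 / 125 92 74 116 83 / 89 131 98 65 107 / 113 80 122 104 71 / 62 119 86 128 95

Using row 3: 89 + 131 + 98 + 107 + ? → (3,4) = 490 − 425 = 65.
Row 5: 62 + 119 + 86 + 128 + ? = 490, so (5,5) = 95.
The remaining cell in column 1 is (4,1) = 490 − 377 = 113.
From column 5, 490 − (134 + 107 + 71 + 95) gives (2,5) = 83.
From main diagonal, 490 − (101 + 92 + 98 + 95) gives (4,4) = 104.
Row 4 must total 490; the given cells sum to 410, so (4,2) = 80.
From column 2, 490 − (92 + 131 + 80 + 119) gives (1,2) = 68.
From anti-diagonal, 490 − (134 + 98 + 80 + 62) gives (2,4) = 116.
Row 2 needs 490; the known cells sum to 416, so (2,3) = 74.
Using column 3: 74 + 98 + 122 + 86 + ? → (1,3) = 490 − 380 = 110.
Column 4: 116 + 65 + 104 + 128 + ? = 490, so (1,4) = 77.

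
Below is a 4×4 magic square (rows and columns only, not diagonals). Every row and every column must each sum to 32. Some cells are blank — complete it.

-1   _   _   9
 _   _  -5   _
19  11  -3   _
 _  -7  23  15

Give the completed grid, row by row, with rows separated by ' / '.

Row 3 needs 32; the known cells sum to 27, so (3,4) = 5.
From row 4, 32 − (-7 + 23 + 15) gives (4,1) = 1.
Using column 1: -1 + 19 + 1 + ? → (2,1) = 32 − 19 = 13.
Column 3 needs 32; the known cells sum to 15, so (1,3) = 17.
Column 4: 9 + 5 + 15 + ? = 32, so (2,4) = 3.
Using row 1: -1 + 17 + 9 + ? → (1,2) = 32 − 25 = 7.
Using row 2: 13 + (-5) + 3 + ? → (2,2) = 32 − 11 = 21.

-1 7 17 9 / 13 21 -5 3 / 19 11 -3 5 / 1 -7 23 15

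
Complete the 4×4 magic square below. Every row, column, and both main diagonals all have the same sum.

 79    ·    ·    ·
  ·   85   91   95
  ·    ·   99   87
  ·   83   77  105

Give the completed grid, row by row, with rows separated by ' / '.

79 107 101 81 / 97 85 91 95 / 89 93 99 87 / 103 83 77 105

Main diagonal is already complete: 79 + 85 + 99 + 105 = 368, so that is the magic constant.
Row 2: 85 + 91 + 95 + ? = 368, so (2,1) = 97.
The remaining cell in row 4 is (4,1) = 368 − 265 = 103.
Column 1: 79 + 97 + 103 + ? = 368, so (3,1) = 89.
From column 3, 368 − (91 + 99 + 77) gives (1,3) = 101.
Column 4: 95 + 87 + 105 + ? = 368, so (1,4) = 81.
From anti-diagonal, 368 − (81 + 91 + 103) gives (3,2) = 93.
From row 1, 368 − (79 + 101 + 81) gives (1,2) = 107.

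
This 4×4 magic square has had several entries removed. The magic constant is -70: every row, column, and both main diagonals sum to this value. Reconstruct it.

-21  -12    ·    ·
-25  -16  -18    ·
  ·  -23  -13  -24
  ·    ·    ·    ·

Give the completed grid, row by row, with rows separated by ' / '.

-21 -12 -22 -15 / -25 -16 -18 -11 / -10 -23 -13 -24 / -14 -19 -17 -20

Row 2 needs -70; the known cells sum to -59, so (2,4) = -11.
Row 3 must total -70; the given cells sum to -60, so (3,1) = -10.
From column 1, -70 − (-21 + (-25) + (-10)) gives (4,1) = -14.
From column 2, -70 − (-12 + (-16) + (-23)) gives (4,2) = -19.
Using main diagonal: -21 + (-16) + (-13) + ? → (4,4) = -70 − (-50) = -20.
The remaining cell in anti-diagonal is (1,4) = -70 − (-55) = -15.
From row 1, -70 − (-21 + (-12) + (-15)) gives (1,3) = -22.
Using row 4: -14 + (-19) + (-20) + ? → (4,3) = -70 − (-53) = -17.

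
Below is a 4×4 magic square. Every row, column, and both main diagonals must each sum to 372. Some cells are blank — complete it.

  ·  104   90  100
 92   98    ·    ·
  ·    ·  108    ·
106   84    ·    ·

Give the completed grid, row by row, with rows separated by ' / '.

78 104 90 100 / 92 98 80 102 / 96 86 108 82 / 106 84 94 88

From row 1, 372 − (104 + 90 + 100) gives (1,1) = 78.
Using column 1: 78 + 92 + 106 + ? → (3,1) = 372 − 276 = 96.
Using column 2: 104 + 98 + 84 + ? → (3,2) = 372 − 286 = 86.
Main diagonal must total 372; the given cells sum to 284, so (4,4) = 88.
Anti-diagonal: 100 + 86 + 106 + ? = 372, so (2,3) = 80.
Row 2 must total 372; the given cells sum to 270, so (2,4) = 102.
Using row 3: 96 + 86 + 108 + ? → (3,4) = 372 − 290 = 82.
Row 4: 106 + 84 + 88 + ? = 372, so (4,3) = 94.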